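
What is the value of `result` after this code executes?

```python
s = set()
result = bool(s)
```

s = set(); result = False

False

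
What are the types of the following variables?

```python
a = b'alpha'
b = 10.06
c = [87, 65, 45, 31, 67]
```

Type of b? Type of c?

b is assigned a number with a decimal point, so it is a float; c is assigned a list literal (square brackets)

float, list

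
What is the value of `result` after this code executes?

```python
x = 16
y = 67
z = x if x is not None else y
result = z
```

x = 16; y = 67; z = 16; result = 16

16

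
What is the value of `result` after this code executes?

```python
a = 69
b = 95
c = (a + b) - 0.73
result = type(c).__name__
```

a is int; b is int; c is float; result = 'float'

'float'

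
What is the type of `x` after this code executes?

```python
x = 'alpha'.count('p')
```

str.count() returns int

int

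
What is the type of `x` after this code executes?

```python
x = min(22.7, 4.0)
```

min() of floats returns float

float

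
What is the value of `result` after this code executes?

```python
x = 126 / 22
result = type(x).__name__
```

x is float; result = 'float'

'float'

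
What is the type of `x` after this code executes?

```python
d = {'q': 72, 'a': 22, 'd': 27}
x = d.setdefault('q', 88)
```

dict.setdefault() returns the (existing or default) value

int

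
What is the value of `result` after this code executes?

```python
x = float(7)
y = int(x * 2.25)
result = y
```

x = 7.0; y = 15; result = 15

15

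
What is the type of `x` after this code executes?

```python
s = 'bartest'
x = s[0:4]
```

Slicing a str returns str

str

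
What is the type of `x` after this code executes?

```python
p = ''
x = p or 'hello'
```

'or' returns first truthy value (str)

str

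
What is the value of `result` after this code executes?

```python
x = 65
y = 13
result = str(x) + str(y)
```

x = 65; y = 13; result = '6513'

'6513'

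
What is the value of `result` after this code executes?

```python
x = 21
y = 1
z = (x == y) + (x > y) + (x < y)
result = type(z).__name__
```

x is int; y is int; z is int; result = 'int'

'int'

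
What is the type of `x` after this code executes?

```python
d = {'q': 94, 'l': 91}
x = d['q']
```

Accessing dict[str, int] with str key returns int

int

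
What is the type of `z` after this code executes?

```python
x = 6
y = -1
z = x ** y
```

int ** negative = float

float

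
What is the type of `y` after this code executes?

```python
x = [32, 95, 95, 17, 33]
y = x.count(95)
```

list.count() returns int

int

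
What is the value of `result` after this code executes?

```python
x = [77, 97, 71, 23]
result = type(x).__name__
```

x is list; result = 'list'

'list'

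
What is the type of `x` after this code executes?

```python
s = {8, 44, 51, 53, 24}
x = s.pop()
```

Popping from set[int] returns int

int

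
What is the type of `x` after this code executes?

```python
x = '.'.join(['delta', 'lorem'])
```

str.join() returns str

str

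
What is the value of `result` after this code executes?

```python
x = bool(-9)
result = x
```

x = True; result = True

True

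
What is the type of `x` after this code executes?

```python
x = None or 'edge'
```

'or' with None returns the other truthy value (str)

str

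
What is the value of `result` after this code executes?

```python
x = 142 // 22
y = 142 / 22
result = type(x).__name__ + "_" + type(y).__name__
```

x is int; y is float; result = 'int_float'

'int_float'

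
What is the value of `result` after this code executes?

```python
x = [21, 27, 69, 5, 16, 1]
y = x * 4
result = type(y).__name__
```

x is list; y is list; result = 'list'

'list'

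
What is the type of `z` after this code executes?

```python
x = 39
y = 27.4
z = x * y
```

int * float = float

float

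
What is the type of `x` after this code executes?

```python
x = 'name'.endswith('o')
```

str.endswith() returns bool

bool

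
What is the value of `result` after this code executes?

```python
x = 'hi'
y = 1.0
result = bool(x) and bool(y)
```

x = 'hi'; y = 1.0; result = True

True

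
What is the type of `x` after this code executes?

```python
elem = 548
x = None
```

None has type NoneType

NoneType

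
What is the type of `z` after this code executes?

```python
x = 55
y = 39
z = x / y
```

int / int = float

float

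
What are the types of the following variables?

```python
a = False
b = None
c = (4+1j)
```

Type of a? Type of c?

a is assigned the constant False, which has type bool; c is assigned (4+1j), an int plus an imaginary literal (j suffix), which evaluates to complex

bool, complex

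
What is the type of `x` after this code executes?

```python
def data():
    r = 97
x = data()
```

Function without return returns None

NoneType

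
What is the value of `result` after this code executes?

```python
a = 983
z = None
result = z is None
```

a = 983; z = None; result = True

True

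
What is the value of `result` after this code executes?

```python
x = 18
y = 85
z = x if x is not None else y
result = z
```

x = 18; y = 85; z = 18; result = 18

18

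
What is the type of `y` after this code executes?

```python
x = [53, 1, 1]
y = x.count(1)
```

list.count() returns int

int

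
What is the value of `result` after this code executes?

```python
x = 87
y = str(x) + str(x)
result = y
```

x = 87; y = '8787'; result = '8787'

'8787'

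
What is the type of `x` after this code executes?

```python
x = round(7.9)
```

round() with no decimal places returns int

int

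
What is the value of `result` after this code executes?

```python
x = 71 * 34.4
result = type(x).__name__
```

x is float; result = 'float'

'float'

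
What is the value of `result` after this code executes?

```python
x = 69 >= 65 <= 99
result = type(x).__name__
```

x is bool; result = 'bool'

'bool'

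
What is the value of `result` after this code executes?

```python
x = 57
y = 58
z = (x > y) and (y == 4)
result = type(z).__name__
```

x is int; y is int; z is bool; result = 'bool'

'bool'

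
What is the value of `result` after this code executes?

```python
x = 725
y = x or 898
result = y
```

x = 725; y = 725; result = 725

725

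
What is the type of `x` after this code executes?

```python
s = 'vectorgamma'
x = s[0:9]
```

Slicing a str returns str

str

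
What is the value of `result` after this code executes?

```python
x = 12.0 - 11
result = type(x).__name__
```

x is float; result = 'float'

'float'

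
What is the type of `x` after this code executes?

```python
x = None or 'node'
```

'or' with None returns the other truthy value (str)

str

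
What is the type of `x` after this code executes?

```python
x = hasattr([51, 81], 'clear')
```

hasattr() returns bool

bool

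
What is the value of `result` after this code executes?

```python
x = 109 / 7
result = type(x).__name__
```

x is float; result = 'float'

'float'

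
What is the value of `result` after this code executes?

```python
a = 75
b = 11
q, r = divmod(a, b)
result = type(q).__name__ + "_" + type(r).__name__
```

a is int; b is int; q is int; r is int; result = 'int_int'

'int_int'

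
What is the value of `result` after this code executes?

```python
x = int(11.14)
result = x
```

x = 11; result = 11

11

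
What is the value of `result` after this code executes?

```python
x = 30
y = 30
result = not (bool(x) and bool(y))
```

x = 30; y = 30; result = False

False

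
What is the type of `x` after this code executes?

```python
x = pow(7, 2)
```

pow(int, int) returns int

int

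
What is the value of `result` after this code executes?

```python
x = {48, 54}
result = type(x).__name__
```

x is set; result = 'set'

'set'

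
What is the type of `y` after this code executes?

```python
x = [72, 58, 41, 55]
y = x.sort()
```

list.sort() returns None (mutates in place)

NoneType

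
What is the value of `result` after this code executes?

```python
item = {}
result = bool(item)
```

item = {}; result = False

False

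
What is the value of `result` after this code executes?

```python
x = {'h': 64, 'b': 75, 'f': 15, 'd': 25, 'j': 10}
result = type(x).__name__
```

x is dict; result = 'dict'

'dict'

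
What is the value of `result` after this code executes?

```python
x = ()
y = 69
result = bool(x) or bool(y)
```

x = (); y = 69; result = True

True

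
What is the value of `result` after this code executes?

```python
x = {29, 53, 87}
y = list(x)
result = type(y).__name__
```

x is set; y is list; result = 'list'

'list'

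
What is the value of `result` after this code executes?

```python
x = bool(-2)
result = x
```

x = True; result = True

True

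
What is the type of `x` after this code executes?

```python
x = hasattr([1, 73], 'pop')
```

hasattr() returns bool

bool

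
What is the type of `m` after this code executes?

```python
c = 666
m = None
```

None has type NoneType

NoneType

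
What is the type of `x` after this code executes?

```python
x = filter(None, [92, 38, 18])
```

filter() returns a filter object

filter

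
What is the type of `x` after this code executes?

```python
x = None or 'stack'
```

'or' with None returns the other truthy value (str)

str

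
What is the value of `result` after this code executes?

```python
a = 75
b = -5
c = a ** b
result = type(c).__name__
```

a is int; b is int; c is float; result = 'float'

'float'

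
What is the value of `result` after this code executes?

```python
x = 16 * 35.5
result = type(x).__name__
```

x is float; result = 'float'

'float'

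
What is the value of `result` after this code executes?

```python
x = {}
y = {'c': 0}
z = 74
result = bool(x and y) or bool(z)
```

x = {}; y = {'c': 0}; z = 74; result = True

True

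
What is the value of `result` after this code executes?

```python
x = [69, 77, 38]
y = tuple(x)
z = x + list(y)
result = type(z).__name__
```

x is list; y is tuple; z is list; result = 'list'

'list'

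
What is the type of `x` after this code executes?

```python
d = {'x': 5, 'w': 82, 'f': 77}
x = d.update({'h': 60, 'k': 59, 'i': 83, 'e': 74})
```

dict.update() returns None

NoneType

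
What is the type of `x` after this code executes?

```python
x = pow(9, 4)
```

pow(int, int) returns int

int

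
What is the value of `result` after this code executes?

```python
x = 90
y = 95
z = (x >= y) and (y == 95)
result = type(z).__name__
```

x is int; y is int; z is bool; result = 'bool'

'bool'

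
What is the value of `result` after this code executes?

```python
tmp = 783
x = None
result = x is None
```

tmp = 783; x = None; result = True

True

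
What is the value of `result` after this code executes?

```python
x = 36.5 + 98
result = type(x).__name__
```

x is float; result = 'float'

'float'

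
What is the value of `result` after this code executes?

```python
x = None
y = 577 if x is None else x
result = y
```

x = None; y = 577; result = 577

577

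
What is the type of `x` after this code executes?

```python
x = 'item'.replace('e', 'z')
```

str.replace() returns str

str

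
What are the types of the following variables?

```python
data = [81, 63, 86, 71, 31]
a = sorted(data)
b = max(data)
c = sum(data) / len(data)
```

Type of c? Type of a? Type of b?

int / int = float; sorted() returns list; max of ints returns int

float, list, int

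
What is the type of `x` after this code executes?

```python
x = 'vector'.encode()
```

str.encode() returns bytes

bytes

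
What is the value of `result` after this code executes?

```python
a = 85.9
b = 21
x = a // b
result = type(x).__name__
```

a is float; b is int; x is float; result = 'float'

'float'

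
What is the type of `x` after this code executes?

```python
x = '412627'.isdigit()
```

str.isdigit() returns bool

bool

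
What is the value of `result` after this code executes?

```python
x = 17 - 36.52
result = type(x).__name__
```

x is float; result = 'float'

'float'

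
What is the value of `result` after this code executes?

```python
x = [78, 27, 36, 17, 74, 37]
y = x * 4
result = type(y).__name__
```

x is list; y is list; result = 'list'

'list'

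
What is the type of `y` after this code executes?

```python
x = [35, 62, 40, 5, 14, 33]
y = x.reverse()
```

list.reverse() returns None

NoneType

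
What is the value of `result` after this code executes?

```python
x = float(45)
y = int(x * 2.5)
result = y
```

x = 45.0; y = 112; result = 112

112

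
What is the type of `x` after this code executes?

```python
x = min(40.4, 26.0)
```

min() of floats returns float

float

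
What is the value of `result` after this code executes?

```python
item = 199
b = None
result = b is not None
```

item = 199; b = None; result = False

False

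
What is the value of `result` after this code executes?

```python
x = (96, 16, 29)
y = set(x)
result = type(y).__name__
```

x is tuple; y is set; result = 'set'

'set'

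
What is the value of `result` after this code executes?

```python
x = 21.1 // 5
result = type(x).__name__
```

x is float; result = 'float'

'float'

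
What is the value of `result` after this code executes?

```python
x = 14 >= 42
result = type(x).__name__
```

x is bool; result = 'bool'

'bool'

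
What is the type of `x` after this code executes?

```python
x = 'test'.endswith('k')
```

str.endswith() returns bool

bool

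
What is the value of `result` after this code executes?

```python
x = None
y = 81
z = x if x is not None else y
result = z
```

x = None; y = 81; z = 81; result = 81

81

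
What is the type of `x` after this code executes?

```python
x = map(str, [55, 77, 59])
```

map() returns a map object

map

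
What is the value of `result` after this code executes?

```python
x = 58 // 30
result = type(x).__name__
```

x is int; result = 'int'

'int'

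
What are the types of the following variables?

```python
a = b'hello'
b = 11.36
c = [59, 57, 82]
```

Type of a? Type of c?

a is assigned a bytes literal (b'...' prefix); c is assigned a list literal (square brackets)

bytes, list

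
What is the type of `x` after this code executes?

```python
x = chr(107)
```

chr() returns str (single char)

str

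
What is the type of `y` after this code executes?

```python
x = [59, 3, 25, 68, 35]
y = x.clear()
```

list.clear() returns None

NoneType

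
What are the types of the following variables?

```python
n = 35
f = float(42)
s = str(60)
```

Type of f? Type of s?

f is assigned the result of calling float(), which returns a float; s is assigned the result of calling str(), which returns a str

float, str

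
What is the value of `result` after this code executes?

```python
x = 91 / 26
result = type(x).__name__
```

x is float; result = 'float'

'float'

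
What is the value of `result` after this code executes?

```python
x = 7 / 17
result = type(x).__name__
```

x is float; result = 'float'

'float'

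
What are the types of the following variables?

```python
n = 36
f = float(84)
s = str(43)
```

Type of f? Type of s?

f is assigned the result of calling float(), which returns a float; s is assigned the result of calling str(), which returns a str

float, str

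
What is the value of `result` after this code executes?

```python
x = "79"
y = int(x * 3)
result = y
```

x = '79'; y = 797979; result = 797979

797979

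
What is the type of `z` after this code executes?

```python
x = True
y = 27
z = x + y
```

bool + int = int (bool is subclass of int)

int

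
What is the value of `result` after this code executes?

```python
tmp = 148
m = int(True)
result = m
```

tmp = 148; m = 1; result = 1

1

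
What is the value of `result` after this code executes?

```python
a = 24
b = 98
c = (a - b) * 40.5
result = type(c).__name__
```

a is int; b is int; c is float; result = 'float'

'float'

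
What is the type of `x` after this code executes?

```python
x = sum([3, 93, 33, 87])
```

sum() of ints returns int

int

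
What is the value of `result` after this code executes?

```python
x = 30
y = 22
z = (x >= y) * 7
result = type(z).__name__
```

x is int; y is int; z is int; result = 'int'

'int'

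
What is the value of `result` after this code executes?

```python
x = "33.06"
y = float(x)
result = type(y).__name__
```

x is str; y is float; result = 'float'

'float'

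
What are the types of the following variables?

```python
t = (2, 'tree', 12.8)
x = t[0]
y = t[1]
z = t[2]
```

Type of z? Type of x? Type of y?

tuple[2] is float; tuple[0] is int; tuple[1] is str

float, int, str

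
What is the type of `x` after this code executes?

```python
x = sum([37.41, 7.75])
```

sum() of floats returns float

float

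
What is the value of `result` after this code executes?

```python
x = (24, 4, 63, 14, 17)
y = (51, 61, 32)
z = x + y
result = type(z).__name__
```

x is tuple; y is tuple; z is tuple; result = 'tuple'

'tuple'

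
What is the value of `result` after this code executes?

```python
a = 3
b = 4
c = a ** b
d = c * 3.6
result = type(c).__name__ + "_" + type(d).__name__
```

a is int; b is int; c is int; d is float; result = 'int_float'

'int_float'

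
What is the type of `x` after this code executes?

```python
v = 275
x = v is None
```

'is' comparison returns bool

bool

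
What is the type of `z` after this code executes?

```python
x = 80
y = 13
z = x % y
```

int % int = int

int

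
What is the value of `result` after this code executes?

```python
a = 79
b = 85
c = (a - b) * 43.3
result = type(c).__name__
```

a is int; b is int; c is float; result = 'float'

'float'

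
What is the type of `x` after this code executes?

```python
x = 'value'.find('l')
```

str.find() returns int index

int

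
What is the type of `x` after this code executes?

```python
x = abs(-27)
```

abs() of int returns int

int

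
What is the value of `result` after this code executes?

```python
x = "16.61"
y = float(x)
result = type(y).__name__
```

x is str; y is float; result = 'float'

'float'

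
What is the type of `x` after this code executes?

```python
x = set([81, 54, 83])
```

set() constructor returns set

set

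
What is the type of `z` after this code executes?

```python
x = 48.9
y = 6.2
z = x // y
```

float // float = float

float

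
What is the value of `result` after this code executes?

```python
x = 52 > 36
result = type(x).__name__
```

x is bool; result = 'bool'

'bool'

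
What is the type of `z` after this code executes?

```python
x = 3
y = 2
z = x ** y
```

positive int ** positive int = int

int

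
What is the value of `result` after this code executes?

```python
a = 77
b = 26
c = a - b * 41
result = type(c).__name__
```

a is int; b is int; c is int; result = 'int'

'int'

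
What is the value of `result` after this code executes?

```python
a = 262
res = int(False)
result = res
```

a = 262; res = 0; result = 0

0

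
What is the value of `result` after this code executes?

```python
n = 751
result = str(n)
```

n = 751; result = '751'

'751'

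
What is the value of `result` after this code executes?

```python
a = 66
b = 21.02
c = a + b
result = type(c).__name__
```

a is int; b is float; c is float; result = 'float'

'float'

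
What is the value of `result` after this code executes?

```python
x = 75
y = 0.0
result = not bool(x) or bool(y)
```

x = 75; y = 0.0; result = False

False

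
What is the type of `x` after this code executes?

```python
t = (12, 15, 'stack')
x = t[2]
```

Index 2 of tuple is a str literal

str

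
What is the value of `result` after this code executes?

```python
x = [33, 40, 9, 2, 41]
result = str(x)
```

x = [33, 40, 9, 2, 41]; result = '[33, 40, 9, 2, 41]'

'[33, 40, 9, 2, 41]'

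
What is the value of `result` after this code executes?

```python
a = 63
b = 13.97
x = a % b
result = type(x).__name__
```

a is int; b is float; x is float; result = 'float'

'float'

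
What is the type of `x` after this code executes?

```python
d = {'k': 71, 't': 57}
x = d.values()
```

.values() returns dict_values view

dict_values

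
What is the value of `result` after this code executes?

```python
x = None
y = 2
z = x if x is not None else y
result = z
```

x = None; y = 2; z = 2; result = 2

2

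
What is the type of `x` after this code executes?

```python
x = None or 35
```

'or' with None returns the other truthy value

int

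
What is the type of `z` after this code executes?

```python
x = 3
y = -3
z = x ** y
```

int ** negative = float

float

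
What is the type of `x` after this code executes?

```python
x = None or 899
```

'or' with None returns the other truthy value

int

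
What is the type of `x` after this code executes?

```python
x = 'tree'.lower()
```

str.lower() returns str

str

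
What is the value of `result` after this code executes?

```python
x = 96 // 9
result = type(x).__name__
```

x is int; result = 'int'

'int'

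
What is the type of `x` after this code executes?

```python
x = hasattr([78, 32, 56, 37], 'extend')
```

hasattr() returns bool

bool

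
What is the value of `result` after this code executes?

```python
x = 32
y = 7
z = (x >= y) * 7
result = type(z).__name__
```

x is int; y is int; z is int; result = 'int'

'int'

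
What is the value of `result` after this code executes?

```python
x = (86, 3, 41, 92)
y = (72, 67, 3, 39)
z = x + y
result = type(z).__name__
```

x is tuple; y is tuple; z is tuple; result = 'tuple'

'tuple'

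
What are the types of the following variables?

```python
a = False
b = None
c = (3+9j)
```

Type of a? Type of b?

a is assigned the constant False, which has type bool; b is assigned None, whose type is NoneType

bool, NoneType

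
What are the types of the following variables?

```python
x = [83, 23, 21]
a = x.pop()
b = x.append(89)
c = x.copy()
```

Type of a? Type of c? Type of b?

pop() returns element; copy() returns list; append() returns None

int, list, NoneType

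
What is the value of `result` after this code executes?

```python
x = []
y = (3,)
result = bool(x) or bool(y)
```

x = []; y = (3,); result = True

True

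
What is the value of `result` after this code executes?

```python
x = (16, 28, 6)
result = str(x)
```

x = (16, 28, 6); result = '(16, 28, 6)'

'(16, 28, 6)'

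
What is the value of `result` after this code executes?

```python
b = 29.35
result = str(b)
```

b = 29.35; result = '29.35'

'29.35'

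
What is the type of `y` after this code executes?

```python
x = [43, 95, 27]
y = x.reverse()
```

list.reverse() returns None

NoneType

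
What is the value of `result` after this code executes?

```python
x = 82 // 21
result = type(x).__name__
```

x is int; result = 'int'

'int'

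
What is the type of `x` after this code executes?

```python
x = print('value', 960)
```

print() returns None

NoneType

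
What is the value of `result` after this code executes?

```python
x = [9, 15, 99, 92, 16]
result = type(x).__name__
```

x is list; result = 'list'

'list'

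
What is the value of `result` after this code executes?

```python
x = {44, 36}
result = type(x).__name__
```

x is set; result = 'set'

'set'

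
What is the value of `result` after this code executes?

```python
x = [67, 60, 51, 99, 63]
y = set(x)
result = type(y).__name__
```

x is list; y is set; result = 'set'

'set'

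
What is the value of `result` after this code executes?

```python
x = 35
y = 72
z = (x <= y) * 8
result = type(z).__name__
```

x is int; y is int; z is int; result = 'int'

'int'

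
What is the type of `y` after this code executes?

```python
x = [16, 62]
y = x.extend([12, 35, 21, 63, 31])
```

list.extend() returns None

NoneType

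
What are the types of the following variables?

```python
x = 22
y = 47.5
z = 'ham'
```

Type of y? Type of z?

y is assigned a number with a decimal point, so it is a float; z is assigned a quoted string literal, so it is a str

float, str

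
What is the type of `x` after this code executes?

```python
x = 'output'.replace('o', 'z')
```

str.replace() returns str

str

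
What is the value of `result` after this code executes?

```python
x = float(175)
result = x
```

x = 175.0; result = 175.0

175.0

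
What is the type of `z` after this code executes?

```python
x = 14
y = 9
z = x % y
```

int % int = int

int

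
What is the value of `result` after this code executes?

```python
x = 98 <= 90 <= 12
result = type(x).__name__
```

x is bool; result = 'bool'

'bool'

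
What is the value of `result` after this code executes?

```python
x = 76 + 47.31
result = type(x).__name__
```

x is float; result = 'float'

'float'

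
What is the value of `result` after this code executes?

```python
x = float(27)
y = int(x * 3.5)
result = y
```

x = 27.0; y = 94; result = 94

94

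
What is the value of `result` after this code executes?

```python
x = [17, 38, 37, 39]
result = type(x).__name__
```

x is list; result = 'list'

'list'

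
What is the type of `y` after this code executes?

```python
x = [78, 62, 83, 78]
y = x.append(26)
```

list.append() returns None (mutates in place)

NoneType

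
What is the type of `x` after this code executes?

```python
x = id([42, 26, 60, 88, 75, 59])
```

id() returns int

int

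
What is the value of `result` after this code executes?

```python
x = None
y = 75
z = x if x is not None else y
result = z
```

x = None; y = 75; z = 75; result = 75

75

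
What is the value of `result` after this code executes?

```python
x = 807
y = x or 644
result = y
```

x = 807; y = 807; result = 807

807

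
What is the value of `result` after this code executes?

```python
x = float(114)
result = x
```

x = 114.0; result = 114.0

114.0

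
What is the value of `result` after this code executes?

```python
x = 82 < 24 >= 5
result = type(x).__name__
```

x is bool; result = 'bool'

'bool'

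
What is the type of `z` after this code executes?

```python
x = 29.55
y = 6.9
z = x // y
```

float // float = float

float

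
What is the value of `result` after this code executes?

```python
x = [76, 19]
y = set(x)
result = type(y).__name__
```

x is list; y is set; result = 'set'

'set'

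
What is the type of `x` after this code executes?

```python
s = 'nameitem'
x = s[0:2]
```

Slicing a str returns str

str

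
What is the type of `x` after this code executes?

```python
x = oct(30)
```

oct() returns str representation

str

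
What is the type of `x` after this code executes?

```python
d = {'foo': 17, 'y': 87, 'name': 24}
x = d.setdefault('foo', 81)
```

dict.setdefault() returns the (existing or default) value

int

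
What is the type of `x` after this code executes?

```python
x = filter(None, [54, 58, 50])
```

filter() returns a filter object

filter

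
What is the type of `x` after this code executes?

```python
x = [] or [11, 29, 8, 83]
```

'or' returns first truthy value (list)

list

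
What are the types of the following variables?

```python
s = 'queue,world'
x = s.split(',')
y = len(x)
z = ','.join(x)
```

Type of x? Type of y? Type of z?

str.split() returns list; len() returns int; str.join() returns str

list, int, str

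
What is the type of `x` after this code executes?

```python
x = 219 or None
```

'or' returns first truthy value

int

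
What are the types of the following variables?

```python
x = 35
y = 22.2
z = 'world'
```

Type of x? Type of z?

x is assigned a bare integer (no decimal point), so it is an int; z is assigned a quoted string literal, so it is a str

int, str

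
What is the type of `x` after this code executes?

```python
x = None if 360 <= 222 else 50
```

360 <= 222 is False, so the else branch is taken

int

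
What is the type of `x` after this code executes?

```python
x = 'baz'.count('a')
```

str.count() returns int

int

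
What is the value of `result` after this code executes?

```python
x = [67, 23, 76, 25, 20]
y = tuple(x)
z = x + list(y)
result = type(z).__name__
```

x is list; y is tuple; z is list; result = 'list'

'list'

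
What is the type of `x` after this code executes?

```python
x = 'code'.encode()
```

str.encode() returns bytes

bytes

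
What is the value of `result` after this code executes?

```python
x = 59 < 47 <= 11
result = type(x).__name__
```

x is bool; result = 'bool'

'bool'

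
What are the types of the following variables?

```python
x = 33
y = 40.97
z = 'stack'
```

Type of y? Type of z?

y is assigned a number with a decimal point, so it is a float; z is assigned a quoted string literal, so it is a str

float, str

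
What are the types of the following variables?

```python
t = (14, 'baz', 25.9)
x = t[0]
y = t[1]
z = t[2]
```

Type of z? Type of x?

tuple[2] is float; tuple[0] is int

float, int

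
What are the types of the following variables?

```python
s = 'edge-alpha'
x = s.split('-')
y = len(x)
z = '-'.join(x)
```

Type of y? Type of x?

len() returns int; str.split() returns list

int, list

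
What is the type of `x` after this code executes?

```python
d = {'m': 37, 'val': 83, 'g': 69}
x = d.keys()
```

.keys() returns dict_keys view

dict_keys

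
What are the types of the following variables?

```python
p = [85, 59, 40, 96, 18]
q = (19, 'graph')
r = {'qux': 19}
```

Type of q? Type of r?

q is assigned a tuple (parenthesized, comma-separated values); r is assigned a dict literal ({key: value})

tuple, dict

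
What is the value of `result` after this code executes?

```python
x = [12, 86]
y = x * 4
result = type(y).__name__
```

x is list; y is list; result = 'list'

'list'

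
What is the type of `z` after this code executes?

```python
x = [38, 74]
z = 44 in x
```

'in' operator returns bool

bool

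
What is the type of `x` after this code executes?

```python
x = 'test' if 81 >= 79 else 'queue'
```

Both branches of conditional are str

str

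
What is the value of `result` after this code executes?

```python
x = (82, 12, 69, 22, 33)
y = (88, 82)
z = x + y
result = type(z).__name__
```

x is tuple; y is tuple; z is tuple; result = 'tuple'

'tuple'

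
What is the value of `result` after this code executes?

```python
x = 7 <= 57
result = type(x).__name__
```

x is bool; result = 'bool'

'bool'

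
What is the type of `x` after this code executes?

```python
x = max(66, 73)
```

max() of ints returns int

int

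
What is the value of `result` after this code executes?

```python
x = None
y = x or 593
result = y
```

x = None; y = 593; result = 593

593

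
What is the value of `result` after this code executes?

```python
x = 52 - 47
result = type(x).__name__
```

x is int; result = 'int'

'int'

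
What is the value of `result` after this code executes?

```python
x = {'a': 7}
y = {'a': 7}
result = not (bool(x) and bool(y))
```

x = {'a': 7}; y = {'a': 7}; result = False

False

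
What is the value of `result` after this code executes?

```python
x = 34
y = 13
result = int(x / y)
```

x = 34; y = 13; result = 2

2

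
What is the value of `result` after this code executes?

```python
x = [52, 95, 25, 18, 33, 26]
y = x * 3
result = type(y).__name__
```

x is list; y is list; result = 'list'

'list'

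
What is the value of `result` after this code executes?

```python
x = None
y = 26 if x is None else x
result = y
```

x = None; y = 26; result = 26

26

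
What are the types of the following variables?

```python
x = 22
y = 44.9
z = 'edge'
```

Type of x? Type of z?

x is assigned a bare integer (no decimal point), so it is an int; z is assigned a quoted string literal, so it is a str

int, str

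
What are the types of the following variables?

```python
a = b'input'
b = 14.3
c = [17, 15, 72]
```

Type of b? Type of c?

b is assigned a number with a decimal point, so it is a float; c is assigned a list literal (square brackets)

float, list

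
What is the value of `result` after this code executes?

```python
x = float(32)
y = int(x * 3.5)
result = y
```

x = 32.0; y = 112; result = 112

112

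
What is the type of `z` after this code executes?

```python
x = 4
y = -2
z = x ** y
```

int ** negative = float

float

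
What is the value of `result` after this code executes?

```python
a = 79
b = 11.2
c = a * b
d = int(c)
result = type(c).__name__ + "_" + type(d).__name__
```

a is int; b is float; c is float; d is int; result = 'float_int'

'float_int'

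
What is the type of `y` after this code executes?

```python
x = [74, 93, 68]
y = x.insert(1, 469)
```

list.insert() returns None

NoneType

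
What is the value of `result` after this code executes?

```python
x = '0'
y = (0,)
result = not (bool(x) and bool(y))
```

x = '0'; y = (0,); result = False

False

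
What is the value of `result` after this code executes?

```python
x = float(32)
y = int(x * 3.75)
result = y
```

x = 32.0; y = 120; result = 120

120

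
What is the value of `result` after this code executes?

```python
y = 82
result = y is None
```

y = 82; result = False

False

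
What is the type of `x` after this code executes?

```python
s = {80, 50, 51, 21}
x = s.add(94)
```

set.add() returns None (mutates in place)

NoneType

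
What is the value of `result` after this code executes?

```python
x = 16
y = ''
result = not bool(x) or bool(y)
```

x = 16; y = ''; result = False

False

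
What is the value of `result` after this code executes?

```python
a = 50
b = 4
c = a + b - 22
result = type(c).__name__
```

a is int; b is int; c is int; result = 'int'

'int'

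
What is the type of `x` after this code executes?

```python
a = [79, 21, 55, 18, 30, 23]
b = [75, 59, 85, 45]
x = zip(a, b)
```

zip() returns a zip object

zip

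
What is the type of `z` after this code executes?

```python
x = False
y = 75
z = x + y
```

bool + int = int (bool is subclass of int)

int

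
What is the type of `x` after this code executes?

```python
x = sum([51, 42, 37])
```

sum() of ints returns int

int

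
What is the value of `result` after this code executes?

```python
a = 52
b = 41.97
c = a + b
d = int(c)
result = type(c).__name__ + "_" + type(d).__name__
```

a is int; b is float; c is float; d is int; result = 'float_int'

'float_int'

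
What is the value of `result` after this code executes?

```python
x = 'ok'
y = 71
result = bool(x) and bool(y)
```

x = 'ok'; y = 71; result = True

True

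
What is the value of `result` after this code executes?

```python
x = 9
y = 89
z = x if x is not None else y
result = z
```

x = 9; y = 89; z = 9; result = 9

9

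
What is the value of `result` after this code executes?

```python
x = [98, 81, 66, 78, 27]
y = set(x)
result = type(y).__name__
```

x is list; y is set; result = 'set'

'set'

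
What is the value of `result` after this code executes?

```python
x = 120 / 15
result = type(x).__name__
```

x is float; result = 'float'

'float'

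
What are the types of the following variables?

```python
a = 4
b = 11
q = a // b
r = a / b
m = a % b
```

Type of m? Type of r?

% of ints returns int; / returns float

int, float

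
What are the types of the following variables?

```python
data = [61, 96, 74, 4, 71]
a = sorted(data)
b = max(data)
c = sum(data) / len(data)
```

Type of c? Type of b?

int / int = float; max of ints returns int

float, int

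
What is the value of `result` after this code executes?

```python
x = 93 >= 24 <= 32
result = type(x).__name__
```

x is bool; result = 'bool'

'bool'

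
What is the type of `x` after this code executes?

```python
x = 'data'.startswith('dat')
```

str.startswith() returns bool

bool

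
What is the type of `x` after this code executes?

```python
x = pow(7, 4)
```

pow(int, int) returns int

int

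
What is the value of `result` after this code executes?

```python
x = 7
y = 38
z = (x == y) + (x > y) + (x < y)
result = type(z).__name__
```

x is int; y is int; z is int; result = 'int'

'int'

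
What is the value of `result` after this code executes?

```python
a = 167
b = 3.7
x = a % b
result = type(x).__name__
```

a is int; b is float; x is float; result = 'float'

'float'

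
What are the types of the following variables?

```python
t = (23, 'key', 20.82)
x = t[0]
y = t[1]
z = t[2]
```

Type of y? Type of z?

tuple[1] is str; tuple[2] is float

str, float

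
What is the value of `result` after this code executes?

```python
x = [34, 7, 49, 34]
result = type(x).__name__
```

x is list; result = 'list'

'list'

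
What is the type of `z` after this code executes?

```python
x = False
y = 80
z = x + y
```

bool + int = int (bool is subclass of int)

int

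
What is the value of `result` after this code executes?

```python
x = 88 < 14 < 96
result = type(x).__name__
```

x is bool; result = 'bool'

'bool'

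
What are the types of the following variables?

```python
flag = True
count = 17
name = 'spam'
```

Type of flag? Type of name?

flag is assigned the constant True, which has type bool; name is assigned a quoted string literal, so it is a str

bool, str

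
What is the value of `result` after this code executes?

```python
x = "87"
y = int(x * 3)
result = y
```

x = '87'; y = 878787; result = 878787

878787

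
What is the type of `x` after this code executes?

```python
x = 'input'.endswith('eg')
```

str.endswith() returns bool

bool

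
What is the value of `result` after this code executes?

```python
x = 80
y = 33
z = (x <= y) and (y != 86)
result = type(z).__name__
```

x is int; y is int; z is bool; result = 'bool'

'bool'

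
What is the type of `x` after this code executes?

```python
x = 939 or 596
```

'or' returns first truthy value (int)

int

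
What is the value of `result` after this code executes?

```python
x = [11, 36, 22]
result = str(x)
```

x = [11, 36, 22]; result = '[11, 36, 22]'

'[11, 36, 22]'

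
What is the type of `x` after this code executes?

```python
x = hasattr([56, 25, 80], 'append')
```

hasattr() returns bool

bool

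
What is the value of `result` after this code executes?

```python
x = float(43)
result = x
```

x = 43.0; result = 43.0

43.0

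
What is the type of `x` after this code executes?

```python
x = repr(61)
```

repr() returns str

str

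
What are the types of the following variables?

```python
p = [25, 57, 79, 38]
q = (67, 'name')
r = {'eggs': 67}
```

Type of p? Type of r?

p is assigned a list literal (square brackets); r is assigned a dict literal ({key: value})

list, dict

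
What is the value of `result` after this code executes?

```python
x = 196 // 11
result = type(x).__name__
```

x is int; result = 'int'

'int'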